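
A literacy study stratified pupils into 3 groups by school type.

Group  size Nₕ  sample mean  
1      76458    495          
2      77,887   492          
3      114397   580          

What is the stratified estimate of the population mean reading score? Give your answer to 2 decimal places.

530.31

x̄_st = (Σ Nₕx̄ₕ) / (Σ Nₕ) = (76458·495 + 77887·492 + 114397·580) / 268742
= 142517374 / 268742 = 530.3130... → 530.31.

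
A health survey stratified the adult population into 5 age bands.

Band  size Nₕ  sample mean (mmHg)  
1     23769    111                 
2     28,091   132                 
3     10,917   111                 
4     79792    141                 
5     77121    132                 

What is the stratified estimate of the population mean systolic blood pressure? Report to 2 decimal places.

N = 23769 + 28091 + 10917 + 79792 + 77121 = 219690.
Overall mean = Σ (Nₕ/N)·x̄ₕ — weight by population share, not a simple average.
Σ Nₕx̄ₕ = 23769·111 + 28091·132 + 10917·111 + 79792·141 + 77121·132 = 2638359 + 3708012 + 1211787 + 11250672 + 10179972 = 28988802.
Divide by N: 28988802 / 219690 = 131.9532... → 131.95.

131.95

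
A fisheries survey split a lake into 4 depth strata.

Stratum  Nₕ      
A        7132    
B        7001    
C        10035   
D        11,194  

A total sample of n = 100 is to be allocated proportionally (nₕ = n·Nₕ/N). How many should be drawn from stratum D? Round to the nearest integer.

N = 7132 + 7001 + 10035 + 11194 = 35362.
n_D = 100·11194/35362 = 31.655... → 32.

32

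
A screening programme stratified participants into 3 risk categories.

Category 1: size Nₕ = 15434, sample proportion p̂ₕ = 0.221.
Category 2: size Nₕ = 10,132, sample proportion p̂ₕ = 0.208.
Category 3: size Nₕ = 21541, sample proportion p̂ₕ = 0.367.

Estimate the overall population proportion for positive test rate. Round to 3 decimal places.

0.285

Wₕ = Nₕ/N with N = 47107: 0.3276, 0.2151, 0.4573.
p̂_st = 0.3276·0.221 + 0.2151·0.208 + 0.4573·0.367 ≈ 0.28497... → 0.285.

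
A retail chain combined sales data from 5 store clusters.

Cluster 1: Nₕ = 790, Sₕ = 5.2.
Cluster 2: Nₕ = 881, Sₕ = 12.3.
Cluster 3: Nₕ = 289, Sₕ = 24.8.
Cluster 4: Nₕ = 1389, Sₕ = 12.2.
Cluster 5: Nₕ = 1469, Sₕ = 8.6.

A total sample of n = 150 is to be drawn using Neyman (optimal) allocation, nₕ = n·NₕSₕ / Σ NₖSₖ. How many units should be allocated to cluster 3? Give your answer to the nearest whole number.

Σ NₕSₕ = 790·5.2 + 881·12.3 + 289·24.8 + 1389·12.2 + 1469·8.6 = 51690.7.
Share for 3: 7167.2/51690.7 = 0.13866.
n_3 = 150 × 0.13866 = 20.798... → 21.

21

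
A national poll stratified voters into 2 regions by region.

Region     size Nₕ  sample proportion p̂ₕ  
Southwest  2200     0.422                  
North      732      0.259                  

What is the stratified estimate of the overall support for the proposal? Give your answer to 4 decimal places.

0.3813

Wₕ = Nₕ/N with N = 2932: 0.7503, 0.2497.
p̂_st = 0.7503·0.422 + 0.2497·0.259 ≈ 0.381306... → 0.3813.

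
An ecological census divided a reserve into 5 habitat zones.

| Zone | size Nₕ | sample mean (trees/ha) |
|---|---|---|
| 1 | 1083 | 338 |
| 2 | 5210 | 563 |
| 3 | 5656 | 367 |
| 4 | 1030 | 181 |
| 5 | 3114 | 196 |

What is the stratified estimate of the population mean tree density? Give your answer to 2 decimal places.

383.51

N = 1083 + 5210 + 5656 + 1030 + 3114 = 16093.
Overall mean = Σ (Nₕ/N)·x̄ₕ — weight by population share, not a simple average.
Σ Nₕx̄ₕ = 1083·338 + 5210·563 + 5656·367 + 1030·181 + 3114·196 = 366054 + 2933230 + 2075752 + 186430 + 610344 = 6171810.
Divide by N: 6171810 / 16093 = 383.5090... → 383.51.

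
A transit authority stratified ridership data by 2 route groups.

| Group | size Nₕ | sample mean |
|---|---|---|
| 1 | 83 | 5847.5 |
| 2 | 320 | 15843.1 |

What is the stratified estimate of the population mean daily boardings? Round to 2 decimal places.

x̄_st = (Σ Nₕx̄ₕ) / (Σ Nₕ) = (83·5847.5 + 320·15843.1) / 403
= 5555134.5 / 403 = 13784.4529... → 13784.45.

13784.45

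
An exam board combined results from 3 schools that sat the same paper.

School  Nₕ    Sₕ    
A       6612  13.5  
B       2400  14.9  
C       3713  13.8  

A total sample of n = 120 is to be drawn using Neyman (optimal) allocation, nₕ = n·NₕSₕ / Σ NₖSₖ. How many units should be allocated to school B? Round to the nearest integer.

A: NₕSₕ = 6612·13.5 = 89262
B: NₕSₕ = 2400·14.9 = 35760
C: NₕSₕ = 3713·13.8 = 51239.4
Σ NₕSₕ = 176261.4.
n_B = 120·35760/176261.4 = 24.346... → 24.

24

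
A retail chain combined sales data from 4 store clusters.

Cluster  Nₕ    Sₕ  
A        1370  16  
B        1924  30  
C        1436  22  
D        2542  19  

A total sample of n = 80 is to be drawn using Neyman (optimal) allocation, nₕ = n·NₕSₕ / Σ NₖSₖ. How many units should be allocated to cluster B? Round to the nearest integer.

29

Σ NₕSₕ = 1370·16 + 1924·30 + 1436·22 + 2542·19 = 159530.
Share for B: 57720/159530 = 0.36181.
n_B = 80 × 0.36181 = 28.945... → 29.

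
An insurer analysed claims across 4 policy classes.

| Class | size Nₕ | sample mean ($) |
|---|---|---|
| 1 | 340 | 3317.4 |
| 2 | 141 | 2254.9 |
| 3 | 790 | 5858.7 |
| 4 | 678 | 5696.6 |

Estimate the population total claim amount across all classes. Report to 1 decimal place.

9936524.7

Population total = Σ Nₕ·x̄ₕ (each stratum's size times its mean).
340·3317.4 + 141·2254.9 + 790·5858.7 + 678·5696.6 = 1127916 + 317940.9 + 4628373 + 3862294.8 = 9936524.7.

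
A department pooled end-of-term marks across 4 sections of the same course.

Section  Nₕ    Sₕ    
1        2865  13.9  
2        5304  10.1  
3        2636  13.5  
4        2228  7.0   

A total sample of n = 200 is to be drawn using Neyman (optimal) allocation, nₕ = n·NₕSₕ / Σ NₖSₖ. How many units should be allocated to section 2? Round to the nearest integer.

74

1: NₕSₕ = 2865·13.9 = 39823.5
2: NₕSₕ = 5304·10.1 = 53570.4
3: NₕSₕ = 2636·13.5 = 35586
4: NₕSₕ = 2228·7.0 = 15596
Σ NₕSₕ = 144575.9.
n_2 = 200·53570.4/144575.9 = 74.107... → 74.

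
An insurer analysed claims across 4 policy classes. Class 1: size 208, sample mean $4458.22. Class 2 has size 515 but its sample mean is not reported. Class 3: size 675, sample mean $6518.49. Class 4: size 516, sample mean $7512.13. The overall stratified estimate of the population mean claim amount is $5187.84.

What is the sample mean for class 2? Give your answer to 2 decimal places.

1409.66

Σ Nₕx̄ₕ = N·μ, so 515·x̄_2 = 1914·5187.84 − (208·4458.22 + 675·6518.49 + 516·7512.13).
= 9929525.76 − 9203549.59 = 725976.17.
x̄_2 = 725976.17 / 515 = 1409.6625... → 1409.66.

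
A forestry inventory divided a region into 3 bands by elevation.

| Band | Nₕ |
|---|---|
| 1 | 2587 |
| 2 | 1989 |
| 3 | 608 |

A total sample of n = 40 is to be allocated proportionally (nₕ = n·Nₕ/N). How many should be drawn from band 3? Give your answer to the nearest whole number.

5

N = 2587 + 1989 + 608 = 5184.
n_3 = 40·608/5184 = 4.691... → 5.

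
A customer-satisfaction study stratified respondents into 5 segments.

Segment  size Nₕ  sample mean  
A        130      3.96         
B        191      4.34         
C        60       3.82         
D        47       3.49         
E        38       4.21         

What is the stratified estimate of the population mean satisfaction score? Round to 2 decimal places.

N = 466; weights Wₕ = Nₕ/N = (0.2790, 0.4099, 0.1288, 0.1009, 0.0815).
x̄_st = Σ Wₕ·x̄ₕ = 0.2790·3.96 + 0.4099·4.34 + 0.1288·3.82 + 0.1009·3.49 + 0.0815·4.21 ≈ 4.0707...
→ 4.07.

4.07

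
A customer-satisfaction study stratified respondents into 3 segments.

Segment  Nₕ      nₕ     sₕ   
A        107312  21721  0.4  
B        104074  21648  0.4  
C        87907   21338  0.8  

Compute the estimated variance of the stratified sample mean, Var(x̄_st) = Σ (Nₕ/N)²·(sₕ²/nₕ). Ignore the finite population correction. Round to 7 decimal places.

N = 299293. Term for each stratum: Wₕ²sₕ²/nₕ.
Var(x̄_st) = 0.0000009470 + 0.0000008937 + 0.0000025875 = 0.0000044282 → 0.0000044.

0.0000044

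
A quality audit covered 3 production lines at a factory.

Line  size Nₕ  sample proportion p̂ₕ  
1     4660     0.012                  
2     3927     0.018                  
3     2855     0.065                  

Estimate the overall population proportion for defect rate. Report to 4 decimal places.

0.0273

N = 4660 + 3927 + 2855 = 11442.
Overall proportion = Σ (Nₕ/N)·p̂ₕ.
Σ Nₕp̂ₕ = 55.92 + 70.686 + 185.575 = 312.181.
312.181 / 11442 = 0.027284... → 0.0273.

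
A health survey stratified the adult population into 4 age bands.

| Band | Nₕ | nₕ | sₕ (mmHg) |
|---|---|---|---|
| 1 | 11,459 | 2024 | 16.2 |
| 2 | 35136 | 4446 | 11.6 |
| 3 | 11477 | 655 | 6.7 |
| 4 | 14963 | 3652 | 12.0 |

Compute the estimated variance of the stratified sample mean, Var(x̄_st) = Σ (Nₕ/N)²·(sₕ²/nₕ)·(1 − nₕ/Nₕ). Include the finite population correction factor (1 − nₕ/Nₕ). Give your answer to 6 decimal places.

N = 73035. Term for each stratum: Wₕ²sₕ²/nₕ·(1−nₕ/Nₕ).
Var(x̄_st) = 0.002628125 + 0.006118341 + 0.001595814 + 0.001251092 = 0.011593372 → 0.011593.

0.011593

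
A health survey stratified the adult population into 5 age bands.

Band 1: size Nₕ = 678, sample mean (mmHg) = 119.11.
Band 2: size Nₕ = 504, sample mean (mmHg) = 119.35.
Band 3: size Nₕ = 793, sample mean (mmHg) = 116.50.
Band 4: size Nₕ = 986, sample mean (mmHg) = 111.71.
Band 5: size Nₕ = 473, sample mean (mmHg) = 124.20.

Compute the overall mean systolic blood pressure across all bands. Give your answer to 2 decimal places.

N = 3434; weights Wₕ = Nₕ/N = (0.1974, 0.1468, 0.2309, 0.2871, 0.1377).
x̄_st = Σ Wₕ·x̄ₕ = 0.1974·119.11 + 0.1468·119.35 + 0.2309·116.50 + 0.2871·111.71 + 0.1377·124.20 ≈ 117.1189...
→ 117.12.

117.12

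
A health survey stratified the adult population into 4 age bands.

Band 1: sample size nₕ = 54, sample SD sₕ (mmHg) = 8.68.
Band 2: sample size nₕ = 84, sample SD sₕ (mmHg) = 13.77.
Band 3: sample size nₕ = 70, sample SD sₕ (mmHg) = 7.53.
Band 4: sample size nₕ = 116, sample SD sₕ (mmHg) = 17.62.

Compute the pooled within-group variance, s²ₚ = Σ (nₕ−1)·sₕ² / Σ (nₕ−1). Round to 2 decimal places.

Degrees of freedom: 53 + 83 + 69 + 115 = 320.
Σ(nₕ−1)sₕ² = 53·75.3424 + 83·189.6129 + 69·56.7009 + 115·310.4644 = 59346.786.
s²ₚ = 59346.786 / 320 = 185.4587... → 185.46.

185.46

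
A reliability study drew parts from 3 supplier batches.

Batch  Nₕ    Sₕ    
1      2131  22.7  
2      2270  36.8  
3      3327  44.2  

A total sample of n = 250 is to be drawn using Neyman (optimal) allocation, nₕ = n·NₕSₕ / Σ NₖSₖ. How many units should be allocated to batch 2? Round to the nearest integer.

1: NₕSₕ = 2131·22.7 = 48373.7
2: NₕSₕ = 2270·36.8 = 83536
3: NₕSₕ = 3327·44.2 = 147053.4
Σ NₕSₕ = 278963.1.
n_2 = 250·83536/278963.1 = 74.863... → 75.

75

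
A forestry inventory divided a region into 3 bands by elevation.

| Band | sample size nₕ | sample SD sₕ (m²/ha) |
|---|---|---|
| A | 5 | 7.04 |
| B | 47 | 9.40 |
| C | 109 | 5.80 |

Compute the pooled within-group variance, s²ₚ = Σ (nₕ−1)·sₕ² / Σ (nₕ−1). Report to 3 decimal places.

Degrees of freedom: 4 + 46 + 108 = 158.
Σ(nₕ−1)sₕ² = 4·49.5616 + 46·88.36 + 108·33.64 = 7895.9264.
s²ₚ = 7895.9264 / 158 = 49.97422... → 49.974.

49.974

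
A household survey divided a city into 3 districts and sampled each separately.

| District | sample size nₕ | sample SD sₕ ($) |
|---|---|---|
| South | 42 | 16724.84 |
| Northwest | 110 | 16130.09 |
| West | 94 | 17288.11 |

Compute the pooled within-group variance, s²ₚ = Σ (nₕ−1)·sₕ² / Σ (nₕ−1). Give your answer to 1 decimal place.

Degrees of freedom: 41 + 109 + 93 = 243.
Σ(nₕ−1)sₕ² = 41·279720273.0256 + 109·260179803.4081 + 93·298878747.3721 = 67623853271.1378.
s²ₚ = 67623853271.1378 / 243 = 278287462.021... → 278287462.0.

278287462.0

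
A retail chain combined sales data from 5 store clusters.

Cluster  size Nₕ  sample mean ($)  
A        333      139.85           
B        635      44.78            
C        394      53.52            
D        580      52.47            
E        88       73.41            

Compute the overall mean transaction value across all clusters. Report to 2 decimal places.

N = 333 + 635 + 394 + 580 + 88 = 2030.
Overall mean = Σ (Nₕ/N)·x̄ₕ — weight by population share, not a simple average.
Σ Nₕx̄ₕ = 333·139.85 + 635·44.78 + 394·53.52 + 580·52.47 + 88·73.41 = 46570.05 + 28435.3 + 21086.88 + 30432.6 + 6460.08 = 132984.91.
Divide by N: 132984.91 / 2030 = 65.5098... → 65.51.

65.51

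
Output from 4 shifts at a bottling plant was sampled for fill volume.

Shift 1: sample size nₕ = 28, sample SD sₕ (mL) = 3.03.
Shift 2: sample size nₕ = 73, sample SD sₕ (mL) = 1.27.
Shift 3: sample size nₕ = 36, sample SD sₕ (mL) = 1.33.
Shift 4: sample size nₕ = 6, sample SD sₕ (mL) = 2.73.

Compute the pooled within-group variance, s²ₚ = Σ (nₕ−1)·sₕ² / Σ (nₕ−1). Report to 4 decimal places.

Degrees of freedom: 27 + 72 + 35 + 5 = 139.
Σ(nₕ−1)sₕ² = 27·9.1809 + 72·1.6129 + 35·1.7689 + 5·7.4529 = 463.1891.
s²ₚ = 463.1891 / 139 = 3.332296... → 3.3323.

3.3323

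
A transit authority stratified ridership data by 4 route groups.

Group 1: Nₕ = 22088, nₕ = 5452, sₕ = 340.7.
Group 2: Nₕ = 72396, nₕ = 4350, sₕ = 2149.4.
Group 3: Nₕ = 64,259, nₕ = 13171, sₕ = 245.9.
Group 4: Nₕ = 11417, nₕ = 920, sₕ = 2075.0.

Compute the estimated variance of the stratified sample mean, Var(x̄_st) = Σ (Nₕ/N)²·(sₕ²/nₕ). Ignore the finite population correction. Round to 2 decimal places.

N = 170160; Wₕ = Nₕ/N.
group 1: (22088/170160)²·340.7²/5452 = 0.35875
group 2: (72396/170160)²·2149.4²/4350 = 192.24693
group 3: (64259/170160)²·245.9²/13171 = 0.65471
group 4: (11417/170160)²·2075.0²/920 = 21.06868
Sum = 214.32908 → 214.33.

214.33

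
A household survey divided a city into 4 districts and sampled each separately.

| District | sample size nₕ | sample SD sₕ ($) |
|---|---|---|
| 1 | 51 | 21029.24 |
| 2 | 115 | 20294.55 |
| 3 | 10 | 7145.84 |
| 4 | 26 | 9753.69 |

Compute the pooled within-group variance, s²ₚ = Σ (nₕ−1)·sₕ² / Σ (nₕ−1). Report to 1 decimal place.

1: (51−1)·21029.24² = 50·442228934.9776 = 22111446748.88
2: (115−1)·20294.55² = 114·411868759.7025 = 46953038606.085
3: (10−1)·7145.84² = 9·51063029.3056 = 459567263.7504
4: (26−1)·9753.69² = 25·95134468.6161 = 2378361715.4025
Numerator = 71902414334.1179; denominator = Σ(nₕ−1) = 198.
s²ₚ = 71902414334.1179/198 = 363143506.738... → 363143506.7.

363143506.7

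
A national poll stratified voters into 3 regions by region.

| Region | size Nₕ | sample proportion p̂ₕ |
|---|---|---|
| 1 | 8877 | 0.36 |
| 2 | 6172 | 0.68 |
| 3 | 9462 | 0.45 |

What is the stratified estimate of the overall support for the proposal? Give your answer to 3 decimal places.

0.475

Wₕ = Nₕ/N with N = 24511: 0.3622, 0.2518, 0.3860.
p̂_st = 0.3622·0.36 + 0.2518·0.68 + 0.3860·0.45 ≈ 0.47532... → 0.475.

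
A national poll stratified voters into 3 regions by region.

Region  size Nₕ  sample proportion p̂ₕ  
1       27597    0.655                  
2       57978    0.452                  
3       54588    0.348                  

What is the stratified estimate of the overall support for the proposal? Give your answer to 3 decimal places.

0.451

N = 27597 + 57978 + 54588 = 140163.
Overall proportion = Σ (Nₕ/N)·p̂ₕ.
Σ Nₕp̂ₕ = 18076.035 + 26206.056 + 18996.624 = 63278.715.
63278.715 / 140163 = 0.45147... → 0.451.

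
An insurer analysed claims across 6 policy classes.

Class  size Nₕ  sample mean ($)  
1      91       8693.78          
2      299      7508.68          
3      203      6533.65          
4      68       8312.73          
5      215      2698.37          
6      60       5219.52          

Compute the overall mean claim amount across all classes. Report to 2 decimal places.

6219.17

x̄_st = (Σ Nₕx̄ₕ) / (Σ Nₕ) = (91·8693.78 + 299·7508.68 + 203·6533.65 + 68·8312.73 + 215·2698.37 + 60·5219.52) / 936
= 5821146.64 / 936 = 6219.1738... → 6219.17.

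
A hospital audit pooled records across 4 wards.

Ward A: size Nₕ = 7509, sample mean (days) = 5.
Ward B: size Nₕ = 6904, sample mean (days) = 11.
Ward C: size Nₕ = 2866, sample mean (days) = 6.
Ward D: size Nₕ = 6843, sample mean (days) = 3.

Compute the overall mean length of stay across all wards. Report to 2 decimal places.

N = 7509 + 6904 + 2866 + 6843 = 24122.
Weight each subgroup mean by Nₕ/N and sum.
Σ Nₕx̄ₕ = 7509·5 + 6904·11 + 2866·6 + 6843·3 = 37545 + 75944 + 17196 + 20529 = 151214.
Divide by N: 151214 / 24122 = 6.2687... → 6.27.

6.27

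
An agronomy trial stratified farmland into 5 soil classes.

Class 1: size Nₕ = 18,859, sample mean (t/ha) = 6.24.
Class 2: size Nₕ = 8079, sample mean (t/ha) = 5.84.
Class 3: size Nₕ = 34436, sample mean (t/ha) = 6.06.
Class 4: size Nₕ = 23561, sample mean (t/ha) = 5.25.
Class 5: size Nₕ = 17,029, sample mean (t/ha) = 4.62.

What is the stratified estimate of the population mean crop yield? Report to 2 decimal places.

x̄_st = (Σ Nₕx̄ₕ) / (Σ Nₕ) = (18859·6.24 + 8079·5.84 + 34436·6.06 + 23561·5.25 + 17029·4.62) / 101964
= 575912.91 / 101964 = 5.6482... → 5.65.

5.65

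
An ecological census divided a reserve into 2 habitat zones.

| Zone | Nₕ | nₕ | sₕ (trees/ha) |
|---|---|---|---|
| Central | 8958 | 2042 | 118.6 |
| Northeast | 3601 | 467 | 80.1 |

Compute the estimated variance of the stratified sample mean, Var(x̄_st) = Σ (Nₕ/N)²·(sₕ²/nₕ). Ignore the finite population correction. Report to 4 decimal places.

4.6340

N = 12559; Wₕ = Nₕ/N.
zone Central: (8958/12559)²·118.6²/2042 = 3.5044965
zone Northeast: (3601/12559)²·80.1²/467 = 1.1294949
Sum = 4.6339914 → 4.6340.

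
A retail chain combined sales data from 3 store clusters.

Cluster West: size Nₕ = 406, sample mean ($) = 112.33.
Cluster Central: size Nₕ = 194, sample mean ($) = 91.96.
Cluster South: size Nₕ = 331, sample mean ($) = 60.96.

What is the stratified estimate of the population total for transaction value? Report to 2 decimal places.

83623.98

Population total = Σ Nₕ·x̄ₕ (each stratum's size times its mean).
406·112.33 + 194·91.96 + 331·60.96 = 45605.98 + 17840.24 + 20177.76 = 83623.98.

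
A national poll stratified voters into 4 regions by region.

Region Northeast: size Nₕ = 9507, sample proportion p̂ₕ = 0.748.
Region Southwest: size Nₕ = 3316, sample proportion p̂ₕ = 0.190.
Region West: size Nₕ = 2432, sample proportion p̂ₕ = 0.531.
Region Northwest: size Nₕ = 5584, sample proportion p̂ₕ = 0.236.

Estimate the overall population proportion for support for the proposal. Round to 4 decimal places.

N = 9507 + 3316 + 2432 + 5584 = 20839.
Overall proportion = Σ (Nₕ/N)·p̂ₕ.
Σ Nₕp̂ₕ = 7111.236 + 630.04 + 1291.392 + 1317.824 = 10350.492.
10350.492 / 20839 = 0.496689... → 0.4967.

0.4967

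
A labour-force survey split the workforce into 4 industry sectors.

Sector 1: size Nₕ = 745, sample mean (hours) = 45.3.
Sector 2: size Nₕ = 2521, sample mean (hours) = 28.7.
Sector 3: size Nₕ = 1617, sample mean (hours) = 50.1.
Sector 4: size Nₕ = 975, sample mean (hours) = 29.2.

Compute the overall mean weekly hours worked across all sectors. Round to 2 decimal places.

36.80

N = 745 + 2521 + 1617 + 975 = 5858.
The stratified mean weights each stratum mean by its population share Nₕ/N.
Σ Nₕx̄ₕ = 745·45.3 + 2521·28.7 + 1617·50.1 + 975·29.2 = 33748.5 + 72352.7 + 81011.7 + 28470 = 215582.9.
Divide by N: 215582.9 / 5858 = 36.8015... → 36.80.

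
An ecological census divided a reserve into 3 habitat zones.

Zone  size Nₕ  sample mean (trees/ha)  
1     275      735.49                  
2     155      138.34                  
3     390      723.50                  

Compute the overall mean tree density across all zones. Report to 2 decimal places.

616.91

N = 275 + 155 + 390 = 820.
Overall mean = Σ (Nₕ/N)·x̄ₕ — weight by population share, not a simple average.
Σ Nₕx̄ₕ = 275·735.49 + 155·138.34 + 390·723.50 = 202259.75 + 21442.7 + 282165 = 505867.45.
Divide by N: 505867.45 / 820 = 616.9115... → 616.91.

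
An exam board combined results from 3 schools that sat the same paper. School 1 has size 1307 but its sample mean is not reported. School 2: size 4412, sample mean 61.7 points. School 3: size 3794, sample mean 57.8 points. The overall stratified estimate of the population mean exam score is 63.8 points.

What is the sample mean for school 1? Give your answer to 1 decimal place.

Σ Nₕx̄ₕ = N·μ, so 1307·x̄_1 = 9513·63.8 − (4412·61.7 + 3794·57.8).
= 606929.4 − 491513.6 = 115415.8.
x̄_1 = 115415.8 / 1307 = 88.306... → 88.3.

88.3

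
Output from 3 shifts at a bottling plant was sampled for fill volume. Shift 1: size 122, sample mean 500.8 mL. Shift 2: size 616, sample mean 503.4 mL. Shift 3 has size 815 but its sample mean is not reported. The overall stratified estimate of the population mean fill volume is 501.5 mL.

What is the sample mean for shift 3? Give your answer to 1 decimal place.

N = 122 + 616 + 815 = 1553.
Overall total = μ·N = 501.5·1553 = 778829.5.
Subtract the known strata: 122·500.8 + 616·503.4 = 371192.
Remaining total for shift 3: 778829.5 − 371192 = 407637.5.
Divide by its size: 407637.5 / 815 = 500.169... → 500.2.

500.2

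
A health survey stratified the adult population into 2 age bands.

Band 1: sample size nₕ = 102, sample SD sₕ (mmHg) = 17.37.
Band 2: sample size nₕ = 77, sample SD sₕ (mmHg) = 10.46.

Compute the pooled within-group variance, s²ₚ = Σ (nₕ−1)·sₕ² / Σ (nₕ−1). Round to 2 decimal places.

219.15

Degrees of freedom: 101 + 76 = 177.
Σ(nₕ−1)sₕ² = 101·301.7169 + 76·109.4116 = 38788.6885.
s²ₚ = 38788.6885 / 177 = 219.1451... → 219.15.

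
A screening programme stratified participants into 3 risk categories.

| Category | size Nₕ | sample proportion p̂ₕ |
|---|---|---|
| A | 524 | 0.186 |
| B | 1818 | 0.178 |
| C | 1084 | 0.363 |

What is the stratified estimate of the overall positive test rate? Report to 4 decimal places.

0.2378

Wₕ = Nₕ/N with N = 3426: 0.1529, 0.5306, 0.3164.
p̂_st = 0.1529·0.186 + 0.5306·0.178 + 0.3164·0.363 ≈ 0.237758... → 0.2378.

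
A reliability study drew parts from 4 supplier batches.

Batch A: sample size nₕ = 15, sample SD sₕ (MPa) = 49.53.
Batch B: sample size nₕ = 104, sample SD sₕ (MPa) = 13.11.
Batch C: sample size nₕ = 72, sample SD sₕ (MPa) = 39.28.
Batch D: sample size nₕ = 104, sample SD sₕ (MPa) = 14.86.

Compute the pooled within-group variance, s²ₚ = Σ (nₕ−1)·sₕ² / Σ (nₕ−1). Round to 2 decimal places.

A: (15−1)·49.53² = 14·2453.2209 = 34345.0926
B: (104−1)·13.11² = 103·171.8721 = 17702.8263
C: (72−1)·39.28² = 71·1542.9184 = 109547.2064
D: (104−1)·14.86² = 103·220.8196 = 22744.4188
Numerator = 184339.5441; denominator = Σ(nₕ−1) = 291.
s²ₚ = 184339.5441/291 = 633.4692... → 633.47.

633.47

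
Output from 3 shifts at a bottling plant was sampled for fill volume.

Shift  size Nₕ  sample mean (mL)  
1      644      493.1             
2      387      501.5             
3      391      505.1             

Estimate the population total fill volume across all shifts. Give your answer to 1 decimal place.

709131.0

Population total = Σ Nₕ·x̄ₕ (each stratum's size times its mean).
644·493.1 + 387·501.5 + 391·505.1 = 317556.4 + 194080.5 + 197494.1 = 709131.0.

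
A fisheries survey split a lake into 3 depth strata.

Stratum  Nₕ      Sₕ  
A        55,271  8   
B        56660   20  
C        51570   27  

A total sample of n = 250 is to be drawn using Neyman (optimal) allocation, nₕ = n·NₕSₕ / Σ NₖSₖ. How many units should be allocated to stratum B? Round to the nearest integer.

95

A: NₕSₕ = 55271·8 = 442168
B: NₕSₕ = 56660·20 = 1133200
C: NₕSₕ = 51570·27 = 1392390
Σ NₕSₕ = 2967758.
n_B = 250·1133200/2967758 = 95.459... → 95.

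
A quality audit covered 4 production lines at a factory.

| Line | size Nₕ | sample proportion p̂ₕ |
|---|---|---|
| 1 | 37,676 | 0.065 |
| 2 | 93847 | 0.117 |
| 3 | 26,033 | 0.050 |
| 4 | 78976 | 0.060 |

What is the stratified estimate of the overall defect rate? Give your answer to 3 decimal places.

Wₕ = Nₕ/N with N = 236532: 0.1593, 0.3968, 0.1101, 0.3339.
p̂_st = 0.1593·0.065 + 0.3968·0.117 + 0.1101·0.050 + 0.3339·0.060 ≈ 0.08231... → 0.082.

0.082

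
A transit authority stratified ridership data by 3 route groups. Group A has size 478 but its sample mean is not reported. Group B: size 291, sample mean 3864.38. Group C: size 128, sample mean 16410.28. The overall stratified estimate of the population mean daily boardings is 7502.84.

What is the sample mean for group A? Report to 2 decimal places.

7332.63

N = 478 + 291 + 128 = 897.
Overall total = μ·N = 7502.84·897 = 6730047.48.
Subtract the known strata: 291·3864.38 + 128·16410.28 = 3225050.42.
Remaining total for group A: 6730047.48 − 3225050.42 = 3504997.06.
Divide by its size: 3504997.06 / 478 = 7332.6298... → 7332.63.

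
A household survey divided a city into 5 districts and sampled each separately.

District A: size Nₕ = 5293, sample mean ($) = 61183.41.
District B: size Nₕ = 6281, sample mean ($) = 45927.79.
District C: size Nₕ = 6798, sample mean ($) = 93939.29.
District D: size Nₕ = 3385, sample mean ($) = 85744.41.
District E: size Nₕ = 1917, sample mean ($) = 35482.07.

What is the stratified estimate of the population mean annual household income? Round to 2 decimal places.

x̄_st = (Σ Nₕx̄ₕ) / (Σ Nₕ) = (5293·61183.41 + 6281·45927.79 + 6798·93939.29 + 3385·85744.41 + 1917·35482.07) / 23674
= 1609179487.58 / 23674 = 67972.4376... → 67972.44.

67972.44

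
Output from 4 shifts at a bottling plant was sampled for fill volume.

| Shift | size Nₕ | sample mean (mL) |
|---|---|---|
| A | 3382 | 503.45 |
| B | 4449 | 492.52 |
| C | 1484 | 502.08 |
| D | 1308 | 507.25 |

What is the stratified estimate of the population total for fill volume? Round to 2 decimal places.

A: 3382·503.45 = 1702667.9
B: 4449·492.52 = 2191221.48
C: 1484·502.08 = 745086.72
D: 1308·507.25 = 663483
τ̂ = Σ Nₕx̄ₕ = 5302459.10.

5302459.10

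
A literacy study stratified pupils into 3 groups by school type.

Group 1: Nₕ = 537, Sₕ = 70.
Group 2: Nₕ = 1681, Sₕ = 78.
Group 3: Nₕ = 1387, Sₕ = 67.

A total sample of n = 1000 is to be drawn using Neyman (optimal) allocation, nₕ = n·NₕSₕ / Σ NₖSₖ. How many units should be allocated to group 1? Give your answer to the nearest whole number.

144

1: NₕSₕ = 537·70 = 37590
2: NₕSₕ = 1681·78 = 131118
3: NₕSₕ = 1387·67 = 92929
Σ NₕSₕ = 261637.
n_1 = 1000·37590/261637 = 143.672... → 144.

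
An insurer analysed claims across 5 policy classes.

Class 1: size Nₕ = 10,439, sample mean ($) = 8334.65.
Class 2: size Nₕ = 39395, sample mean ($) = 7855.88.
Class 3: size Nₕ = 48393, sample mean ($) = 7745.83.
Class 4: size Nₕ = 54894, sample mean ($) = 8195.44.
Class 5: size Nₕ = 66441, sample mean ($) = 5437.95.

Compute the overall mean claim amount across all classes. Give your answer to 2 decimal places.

N = 219562; weights Wₕ = Nₕ/N = (0.0475, 0.1794, 0.2204, 0.2500, 0.3026).
x̄_st = Σ Wₕ·x̄ₕ = 0.0475·8334.65 + 0.1794·7855.88 + 0.2204·7745.83 + 0.2500·8195.44 + 0.3026·5437.95 ≈ 7207.6000...
→ 7207.60.

7207.60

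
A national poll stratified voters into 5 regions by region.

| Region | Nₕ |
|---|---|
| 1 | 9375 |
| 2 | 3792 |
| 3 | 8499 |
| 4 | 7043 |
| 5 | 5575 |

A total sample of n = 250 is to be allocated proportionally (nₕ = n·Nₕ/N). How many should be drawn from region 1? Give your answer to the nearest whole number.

68

Share of region 1 = 9375/34284 = 0.27345.
Allocate 250 × 0.27345 = 68.363... → 68.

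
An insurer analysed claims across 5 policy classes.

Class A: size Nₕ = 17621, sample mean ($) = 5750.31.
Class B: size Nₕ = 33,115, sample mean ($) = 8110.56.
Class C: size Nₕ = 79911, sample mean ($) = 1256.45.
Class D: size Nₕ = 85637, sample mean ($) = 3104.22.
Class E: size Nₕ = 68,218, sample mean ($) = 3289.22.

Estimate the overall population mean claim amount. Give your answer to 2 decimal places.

x̄_st = (Σ Nₕx̄ₕ) / (Σ Nₕ) = (17621·5750.31 + 33115·8110.56 + 79911·1256.45 + 85637·3104.22 + 68218·3289.22) / 284502
= 960531680.96 / 284502 = 3376.1860... → 3376.19.

3376.19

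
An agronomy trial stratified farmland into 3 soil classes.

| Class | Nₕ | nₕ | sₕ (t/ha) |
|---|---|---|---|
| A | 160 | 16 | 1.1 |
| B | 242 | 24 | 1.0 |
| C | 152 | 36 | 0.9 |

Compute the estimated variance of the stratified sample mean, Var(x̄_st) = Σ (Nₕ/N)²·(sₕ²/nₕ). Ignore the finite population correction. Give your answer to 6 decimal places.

0.015952

N = 554; Wₕ = Nₕ/N.
class A: (160/554)²·1.1²/16 = 0.006307915
class B: (242/554)²·1.0²/24 = 0.007950601
class C: (152/554)²·0.9²/36 = 0.001693753
Sum = 0.015952269 → 0.015952.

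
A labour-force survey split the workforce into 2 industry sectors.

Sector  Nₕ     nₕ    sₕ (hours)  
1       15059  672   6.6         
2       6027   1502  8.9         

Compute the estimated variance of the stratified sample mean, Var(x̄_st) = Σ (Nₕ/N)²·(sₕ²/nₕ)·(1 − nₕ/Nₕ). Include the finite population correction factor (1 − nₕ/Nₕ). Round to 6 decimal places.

N = 21086. Term for each stratum: Wₕ²sₕ²/nₕ·(1−nₕ/Nₕ).
Var(x̄_st) = 0.031586141 + 0.003234755 = 0.034820896 → 0.034821.

0.034821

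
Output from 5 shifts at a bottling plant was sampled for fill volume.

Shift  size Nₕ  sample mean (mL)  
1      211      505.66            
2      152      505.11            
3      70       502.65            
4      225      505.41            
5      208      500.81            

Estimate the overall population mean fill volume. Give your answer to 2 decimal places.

504.09

N = 211 + 152 + 70 + 225 + 208 = 866.
Weight each subgroup mean by Nₕ/N and sum.
Σ Nₕx̄ₕ = 211·505.66 + 152·505.11 + 70·502.65 + 225·505.41 + 208·500.81 = 106694.26 + 76776.72 + 35185.5 + 113717.25 + 104168.48 = 436542.21.
Divide by N: 436542.21 / 866 = 504.0903... → 504.09.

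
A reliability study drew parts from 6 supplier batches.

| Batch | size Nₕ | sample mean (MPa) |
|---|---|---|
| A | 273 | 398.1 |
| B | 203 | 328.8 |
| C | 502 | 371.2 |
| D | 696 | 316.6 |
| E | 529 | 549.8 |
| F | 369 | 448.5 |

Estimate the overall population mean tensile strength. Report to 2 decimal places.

403.76

N = 2572; weights Wₕ = Nₕ/N = (0.1061, 0.0789, 0.1952, 0.2706, 0.2057, 0.1435).
x̄_st = Σ Wₕ·x̄ₕ = 0.1061·398.1 + 0.0789·328.8 + 0.1952·371.2 + 0.2706·316.6 + 0.2057·549.8 + 0.1435·448.5 ≈ 403.7575...
→ 403.76.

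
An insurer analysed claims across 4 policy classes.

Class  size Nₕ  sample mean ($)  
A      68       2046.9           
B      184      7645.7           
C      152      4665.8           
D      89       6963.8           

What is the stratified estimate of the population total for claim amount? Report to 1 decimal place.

2874977.8

A: 68·2046.9 = 139189.2
B: 184·7645.7 = 1406808.8
C: 152·4665.8 = 709201.6
D: 89·6963.8 = 619778.2
τ̂ = Σ Nₕx̄ₕ = 2874977.8.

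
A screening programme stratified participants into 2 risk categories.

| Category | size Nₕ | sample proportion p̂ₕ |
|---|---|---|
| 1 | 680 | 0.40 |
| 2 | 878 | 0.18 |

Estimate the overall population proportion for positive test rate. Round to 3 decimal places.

0.276

Wₕ = Nₕ/N with N = 1558: 0.4365, 0.5635.
p̂_st = 0.4365·0.40 + 0.5635·0.18 ≈ 0.27602... → 0.276.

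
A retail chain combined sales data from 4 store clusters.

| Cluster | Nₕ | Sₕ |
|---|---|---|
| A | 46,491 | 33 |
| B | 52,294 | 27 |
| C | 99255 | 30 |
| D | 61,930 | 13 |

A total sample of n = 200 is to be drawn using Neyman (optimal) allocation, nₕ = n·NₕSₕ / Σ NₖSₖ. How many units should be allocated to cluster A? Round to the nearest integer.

46

Σ NₕSₕ = 46491·33 + 52294·27 + 99255·30 + 61930·13 = 6728881.
Share for A: 1534203/6728881 = 0.22800.
n_A = 200 × 0.22800 = 45.601... → 46.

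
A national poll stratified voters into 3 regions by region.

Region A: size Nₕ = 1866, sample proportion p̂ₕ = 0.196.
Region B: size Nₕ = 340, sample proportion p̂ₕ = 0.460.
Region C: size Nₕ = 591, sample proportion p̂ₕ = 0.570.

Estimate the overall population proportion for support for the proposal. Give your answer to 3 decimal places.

Wₕ = Nₕ/N with N = 2797: 0.6671, 0.1216, 0.2113.
p̂_st = 0.6671·0.196 + 0.1216·0.460 + 0.2113·0.570 ≈ 0.30712... → 0.307.

0.307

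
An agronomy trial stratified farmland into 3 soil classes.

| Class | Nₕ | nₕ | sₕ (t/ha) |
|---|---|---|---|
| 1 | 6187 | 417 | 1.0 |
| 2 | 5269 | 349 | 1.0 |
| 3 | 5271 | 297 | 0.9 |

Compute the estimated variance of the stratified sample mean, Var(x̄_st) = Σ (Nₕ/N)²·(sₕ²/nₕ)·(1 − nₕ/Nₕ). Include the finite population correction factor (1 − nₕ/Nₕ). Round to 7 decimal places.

N = 16727. Term for each stratum: Wₕ²sₕ²/nₕ·(1−nₕ/Nₕ).
Var(x̄_st) = 0.0003059735 + 0.0002654800 + 0.0002555590 = 0.0008270125 → 0.0008270.

0.0008270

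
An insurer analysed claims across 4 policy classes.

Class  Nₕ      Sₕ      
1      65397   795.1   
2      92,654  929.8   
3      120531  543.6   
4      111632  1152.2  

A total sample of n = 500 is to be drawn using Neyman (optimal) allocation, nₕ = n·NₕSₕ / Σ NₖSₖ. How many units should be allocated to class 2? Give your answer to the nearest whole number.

1: NₕSₕ = 65397·795.1 = 51997154.7
2: NₕSₕ = 92654·929.8 = 86149689.2
3: NₕSₕ = 120531·543.6 = 65520651.6
4: NₕSₕ = 111632·1152.2 = 128622390.4
Σ NₕSₕ = 332289885.9.
n_2 = 500·86149689.2/332289885.9 = 129.630... → 130.

130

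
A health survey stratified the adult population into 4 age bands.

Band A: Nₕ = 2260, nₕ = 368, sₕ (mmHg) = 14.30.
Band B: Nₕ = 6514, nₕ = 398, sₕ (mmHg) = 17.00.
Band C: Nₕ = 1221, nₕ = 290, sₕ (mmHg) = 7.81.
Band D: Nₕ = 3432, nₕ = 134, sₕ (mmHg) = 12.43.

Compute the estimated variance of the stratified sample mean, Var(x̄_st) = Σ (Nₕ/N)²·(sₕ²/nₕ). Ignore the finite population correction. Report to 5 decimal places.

0.26372

N = 13427; Wₕ = Nₕ/N.
band A: (2260/13427)²·14.30²/368 = 0.01574284
band B: (6514/13427)²·17.00²/398 = 0.17090403
band C: (1221/13427)²·7.81²/290 = 0.00173931
band D: (3432/13427)²·12.43²/134 = 0.07533105
Sum = 0.26371724 → 0.26372.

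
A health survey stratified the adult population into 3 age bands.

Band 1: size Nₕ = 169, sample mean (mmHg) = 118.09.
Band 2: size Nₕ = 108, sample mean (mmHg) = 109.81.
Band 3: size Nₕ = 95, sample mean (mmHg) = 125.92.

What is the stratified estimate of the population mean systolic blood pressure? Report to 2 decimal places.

N = 169 + 108 + 95 = 372.
Overall mean = Σ (Nₕ/N)·x̄ₕ — weight by population share, not a simple average.
Σ Nₕx̄ₕ = 169·118.09 + 108·109.81 + 95·125.92 = 19957.21 + 11859.48 + 11962.4 = 43779.09.
Divide by N: 43779.09 / 372 = 117.6857... → 117.69.

117.69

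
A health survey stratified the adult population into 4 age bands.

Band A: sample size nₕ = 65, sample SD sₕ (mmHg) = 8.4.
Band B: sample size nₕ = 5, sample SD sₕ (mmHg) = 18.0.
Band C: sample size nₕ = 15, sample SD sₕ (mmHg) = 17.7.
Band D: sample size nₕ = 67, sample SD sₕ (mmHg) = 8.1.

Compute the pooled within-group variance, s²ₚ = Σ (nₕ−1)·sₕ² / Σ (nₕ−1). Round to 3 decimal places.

A: (65−1)·8.4² = 64·70.56 = 4515.84
B: (5−1)·18.0² = 4·324 = 1296
C: (15−1)·17.7² = 14·313.29 = 4386.06
D: (67−1)·8.1² = 66·65.61 = 4330.26
Numerator = 14528.16; denominator = Σ(nₕ−1) = 148.
s²ₚ = 14528.16/148 = 98.16324... → 98.163.

98.163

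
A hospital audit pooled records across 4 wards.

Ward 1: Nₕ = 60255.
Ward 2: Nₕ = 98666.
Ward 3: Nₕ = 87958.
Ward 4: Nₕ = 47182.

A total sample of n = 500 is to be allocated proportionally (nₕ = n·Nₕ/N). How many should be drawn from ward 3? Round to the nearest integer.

150

N = 60255 + 98666 + 87958 + 47182 = 294061.
n_3 = 500·87958/294061 = 149.557... → 150.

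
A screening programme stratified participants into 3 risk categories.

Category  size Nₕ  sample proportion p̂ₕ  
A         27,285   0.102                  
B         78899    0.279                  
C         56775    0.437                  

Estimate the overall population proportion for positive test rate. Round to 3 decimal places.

Wₕ = Nₕ/N with N = 162959: 0.1674, 0.4842, 0.3484.
p̂_st = 0.1674·0.102 + 0.4842·0.279 + 0.3484·0.437 ≈ 0.30441... → 0.304.

0.304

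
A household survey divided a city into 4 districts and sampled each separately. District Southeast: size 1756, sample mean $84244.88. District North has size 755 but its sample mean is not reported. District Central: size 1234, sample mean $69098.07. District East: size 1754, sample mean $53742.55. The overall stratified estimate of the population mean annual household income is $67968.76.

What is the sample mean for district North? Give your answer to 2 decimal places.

N = 1756 + 755 + 1234 + 1754 = 5499.
Overall total = μ·N = 67968.76·5499 = 373760211.24.
Subtract the known strata: 1756·84244.88 + 1234·69098.07 + 1754·53742.55 = 327465460.36.
Remaining total for district North: 373760211.24 − 327465460.36 = 46294750.88.
Divide by its size: 46294750.88 / 755 = 61317.5508... → 61317.55.

61317.55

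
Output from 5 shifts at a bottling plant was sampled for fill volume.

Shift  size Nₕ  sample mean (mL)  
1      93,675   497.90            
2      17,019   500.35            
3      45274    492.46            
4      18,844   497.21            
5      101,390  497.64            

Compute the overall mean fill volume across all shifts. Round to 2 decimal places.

497.02

x̄_st = (Σ Nₕx̄ₕ) / (Σ Nₕ) = (93675·497.90 + 17019·500.35 + 45274·492.46 + 18844·497.21 + 101390·497.64) / 276202
= 137277018.03 / 276202 = 497.0167... → 497.02.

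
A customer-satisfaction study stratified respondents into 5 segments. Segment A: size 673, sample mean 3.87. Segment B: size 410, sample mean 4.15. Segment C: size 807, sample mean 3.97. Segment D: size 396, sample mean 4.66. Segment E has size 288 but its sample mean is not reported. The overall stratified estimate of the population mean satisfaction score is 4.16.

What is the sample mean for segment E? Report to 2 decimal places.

N = 673 + 410 + 807 + 396 + 288 = 2574.
Overall total = μ·N = 4.16·2574 = 10707.84.
Subtract the known strata: 673·3.87 + 410·4.15 + 807·3.97 + 396·4.66 = 9355.16.
Remaining total for segment E: 10707.84 − 9355.16 = 1352.68.
Divide by its size: 1352.68 / 288 = 4.6968... → 4.70.

4.70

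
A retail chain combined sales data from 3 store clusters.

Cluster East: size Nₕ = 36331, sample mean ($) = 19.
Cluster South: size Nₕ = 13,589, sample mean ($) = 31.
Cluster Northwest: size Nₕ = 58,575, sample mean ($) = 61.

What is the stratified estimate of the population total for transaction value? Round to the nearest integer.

4684623

Estimate total by summing Nₕ·x̄ₕ over strata.
36331·19 + 13589·31 + 58575·61 = 690289 + 421259 + 3573075 = 4684623.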